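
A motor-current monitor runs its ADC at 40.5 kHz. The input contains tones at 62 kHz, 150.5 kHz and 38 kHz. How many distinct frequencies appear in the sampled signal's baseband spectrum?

fs/2 = 20.25 kHz.
62 kHz mod fs = 21.5 kHz.
21.5 kHz > fs/2 = 20.25 kHz, folds to fs − 21.5 kHz = 19 kHz.
150.5 kHz mod fs = 29 kHz.
29 kHz > fs/2 = 20.25 kHz, folds to fs − 29 kHz = 11.5 kHz.
38 kHz > fs/2 = 20.25 kHz, folds to fs − 38 kHz = 2.5 kHz.
Distinct values: {2.5 kHz, 11.5 kHz, 19 kHz} → 3.

3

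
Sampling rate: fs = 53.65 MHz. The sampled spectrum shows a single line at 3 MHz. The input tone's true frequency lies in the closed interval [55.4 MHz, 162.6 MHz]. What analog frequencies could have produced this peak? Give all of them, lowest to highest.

Frequencies that alias to 3 MHz are k·fs ± 3 MHz for integer k ≥ 0.
k=0: 3 MHz.
k=1: 50.65 MHz, 56.65 MHz.
k=2: 104.3 MHz, 110.3 MHz.
k=3: 157.95 MHz, 163.95 MHz.
k=4: 211.6 MHz, 217.6 MHz.
Within [55.4 MHz, 162.6 MHz]: 56.65 MHz, 104.3 MHz, 110.3 MHz, 157.95 MHz.

56.65 MHz, 104.3 MHz, 110.3 MHz, 157.95 MHz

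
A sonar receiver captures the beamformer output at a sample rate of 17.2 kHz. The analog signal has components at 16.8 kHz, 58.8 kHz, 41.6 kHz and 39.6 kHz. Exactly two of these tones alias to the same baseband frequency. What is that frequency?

7.2 kHz

fs/2 = 8.6 kHz.
16.8 kHz > fs/2 = 8.6 kHz, folds to fs − 16.8 kHz = 0.4 kHz.
58.8 kHz mod fs = 7.2 kHz.
7.2 kHz ≤ fs/2 = 8.6 kHz, appears at 7.2 kHz.
41.6 kHz mod fs = 7.2 kHz.
7.2 kHz ≤ fs/2 = 8.6 kHz, appears at 7.2 kHz.
39.6 kHz mod fs = 5.2 kHz.
5.2 kHz ≤ fs/2 = 8.6 kHz, appears at 5.2 kHz.
41.6 kHz and 58.8 kHz both map to 7.2 kHz.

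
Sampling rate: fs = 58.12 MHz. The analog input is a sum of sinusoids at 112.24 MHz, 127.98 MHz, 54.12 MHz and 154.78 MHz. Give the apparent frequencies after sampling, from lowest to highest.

4 MHz, 11.74 MHz, 19.58 MHz

fs/2 = 29.06 MHz.
112.24 MHz mod fs = 54.12 MHz.
54.12 MHz > fs/2 = 29.06 MHz, folds to fs − 54.12 MHz = 4 MHz.
127.98 MHz mod fs = 11.74 MHz.
11.74 MHz ≤ fs/2 = 29.06 MHz, appears at 11.74 MHz.
54.12 MHz > fs/2 = 29.06 MHz, folds to fs − 54.12 MHz = 4 MHz.
154.78 MHz mod fs = 38.54 MHz.
38.54 MHz > fs/2 = 29.06 MHz, folds to fs − 38.54 MHz = 19.58 MHz.
Distinct values: {4 MHz, 11.74 MHz, 19.58 MHz}.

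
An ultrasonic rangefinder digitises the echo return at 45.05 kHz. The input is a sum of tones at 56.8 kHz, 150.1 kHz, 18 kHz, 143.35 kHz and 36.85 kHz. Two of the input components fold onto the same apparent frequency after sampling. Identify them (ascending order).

36.85 kHz, 143.35 kHz

fs/2 = 22.525 kHz.
56.8 kHz mod fs = 11.75 kHz.
11.75 kHz ≤ fs/2 = 22.525 kHz, appears at 11.75 kHz.
150.1 kHz mod fs = 14.95 kHz.
14.95 kHz ≤ fs/2 = 22.525 kHz, appears at 14.95 kHz.
18 kHz ≤ fs/2 = 22.525 kHz, passes unchanged.
143.35 kHz mod fs = 8.2 kHz.
8.2 kHz ≤ fs/2 = 22.525 kHz, appears at 8.2 kHz.
36.85 kHz > fs/2 = 22.525 kHz, folds to fs − 36.85 kHz = 8.2 kHz.
36.85 kHz and 143.35 kHz both map to 8.2 kHz.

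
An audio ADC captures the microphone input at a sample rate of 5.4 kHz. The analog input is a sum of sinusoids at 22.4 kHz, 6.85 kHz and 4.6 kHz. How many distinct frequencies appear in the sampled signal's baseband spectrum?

fs/2 = 2.7 kHz.
22.4 kHz mod fs = 0.8 kHz.
0.8 kHz ≤ fs/2 = 2.7 kHz, appears at 0.8 kHz.
6.85 kHz mod fs = 1.45 kHz.
1.45 kHz ≤ fs/2 = 2.7 kHz, appears at 1.45 kHz.
4.6 kHz > fs/2 = 2.7 kHz, folds to fs − 4.6 kHz = 0.8 kHz.
Distinct values: {0.8 kHz, 1.45 kHz} → 2.

2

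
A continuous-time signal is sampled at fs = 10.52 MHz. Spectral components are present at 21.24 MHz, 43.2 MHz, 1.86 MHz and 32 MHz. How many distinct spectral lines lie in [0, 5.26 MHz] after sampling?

4

fs/2 = 5.26 MHz.
21.24 MHz mod fs = 0.2 MHz.
0.2 MHz ≤ fs/2 = 5.26 MHz, appears at 0.2 MHz.
43.2 MHz mod fs = 1.12 MHz.
1.12 MHz ≤ fs/2 = 5.26 MHz, appears at 1.12 MHz.
1.86 MHz ≤ fs/2 = 5.26 MHz, passes unchanged.
32 MHz mod fs = 0.44 MHz.
0.44 MHz ≤ fs/2 = 5.26 MHz, appears at 0.44 MHz.
Distinct values: {0.2 MHz, 0.44 MHz, 1.12 MHz, 1.86 MHz} → 4.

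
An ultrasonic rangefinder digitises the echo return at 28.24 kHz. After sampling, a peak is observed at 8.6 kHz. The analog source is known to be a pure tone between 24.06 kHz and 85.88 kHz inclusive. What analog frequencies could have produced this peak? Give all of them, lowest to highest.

Frequencies that alias to 8.6 kHz are k·fs ± 8.6 kHz for integer k ≥ 0.
k=0: 8.6 kHz.
k=1: 19.64 kHz, 36.84 kHz.
k=2: 47.88 kHz, 65.08 kHz.
k=3: 76.12 kHz, 93.32 kHz.
k=4: 104.36 kHz, 121.56 kHz.
Within [24.06 kHz, 85.88 kHz]: 36.84 kHz, 47.88 kHz, 65.08 kHz, 76.12 kHz.

36.84 kHz, 47.88 kHz, 65.08 kHz, 76.12 kHz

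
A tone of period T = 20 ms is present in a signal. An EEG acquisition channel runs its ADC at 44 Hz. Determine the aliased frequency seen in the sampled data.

6 Hz

T = 20 ms → f = 1/T = 50 Hz.
50 Hz mod fs = 6 Hz.
6 Hz ≤ fs/2 = 22 Hz, appears at 6 Hz.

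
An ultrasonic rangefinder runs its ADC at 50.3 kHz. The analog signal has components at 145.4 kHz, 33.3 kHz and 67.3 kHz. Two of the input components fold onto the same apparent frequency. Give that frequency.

fs/2 = 25.15 kHz.
145.4 kHz mod fs = 44.8 kHz.
44.8 kHz > fs/2 = 25.15 kHz, folds to fs − 44.8 kHz = 5.5 kHz.
33.3 kHz > fs/2 = 25.15 kHz, folds to fs − 33.3 kHz = 17 kHz.
67.3 kHz mod fs = 17 kHz.
17 kHz ≤ fs/2 = 25.15 kHz, appears at 17 kHz.
33.3 kHz and 67.3 kHz both map to 17 kHz.

17 kHz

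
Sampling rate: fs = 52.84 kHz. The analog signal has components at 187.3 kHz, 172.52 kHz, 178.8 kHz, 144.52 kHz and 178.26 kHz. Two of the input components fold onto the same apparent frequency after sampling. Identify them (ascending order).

144.52 kHz, 172.52 kHz

fs/2 = 26.42 kHz.
187.3 kHz mod fs = 28.78 kHz.
28.78 kHz > fs/2 = 26.42 kHz, folds to fs − 28.78 kHz = 24.06 kHz.
172.52 kHz mod fs = 14 kHz.
14 kHz ≤ fs/2 = 26.42 kHz, appears at 14 kHz.
178.8 kHz mod fs = 20.28 kHz.
20.28 kHz ≤ fs/2 = 26.42 kHz, appears at 20.28 kHz.
144.52 kHz mod fs = 38.84 kHz.
38.84 kHz > fs/2 = 26.42 kHz, folds to fs − 38.84 kHz = 14 kHz.
178.26 kHz mod fs = 19.74 kHz.
19.74 kHz ≤ fs/2 = 26.42 kHz, appears at 19.74 kHz.
144.52 kHz and 172.52 kHz both map to 14 kHz.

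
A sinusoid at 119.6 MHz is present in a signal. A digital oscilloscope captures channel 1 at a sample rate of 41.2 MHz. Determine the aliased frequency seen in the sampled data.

4 MHz

119.6 MHz mod fs = 37.2 MHz.
37.2 MHz > fs/2 = 20.6 MHz, folds to fs − 37.2 MHz = 4 MHz.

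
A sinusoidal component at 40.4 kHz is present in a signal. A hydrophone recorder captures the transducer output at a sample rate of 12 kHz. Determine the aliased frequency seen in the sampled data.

4.4 kHz

40.4 kHz mod fs = 4.4 kHz.
4.4 kHz ≤ fs/2 = 6 kHz, appears at 4.4 kHz.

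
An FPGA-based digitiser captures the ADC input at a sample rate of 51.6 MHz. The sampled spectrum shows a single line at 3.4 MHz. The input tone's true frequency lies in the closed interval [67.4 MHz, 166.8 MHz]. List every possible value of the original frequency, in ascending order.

Frequencies that alias to 3.4 MHz are k·fs ± 3.4 MHz for integer k ≥ 0.
k=0: 3.4 MHz.
k=1: 48.2 MHz, 55 MHz.
k=2: 99.8 MHz, 106.6 MHz.
k=3: 151.4 MHz, 158.2 MHz.
k=4: 203 MHz, 209.8 MHz.
Within [67.4 MHz, 166.8 MHz]: 99.8 MHz, 106.6 MHz, 151.4 MHz, 158.2 MHz.

99.8 MHz, 106.6 MHz, 151.4 MHz, 158.2 MHz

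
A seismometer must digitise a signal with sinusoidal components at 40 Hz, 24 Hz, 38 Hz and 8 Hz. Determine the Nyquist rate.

Highest-frequency component: 40 Hz.
Nyquist rate = 2 × 40 Hz = 80 Hz.

80 Hz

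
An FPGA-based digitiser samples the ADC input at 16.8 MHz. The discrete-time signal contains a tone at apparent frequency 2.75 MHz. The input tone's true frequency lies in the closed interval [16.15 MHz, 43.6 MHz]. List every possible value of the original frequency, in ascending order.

19.55 MHz, 30.85 MHz, 36.35 MHz

Frequencies that alias to 2.75 MHz are k·fs ± 2.75 MHz for integer k ≥ 0.
k=0: 2.75 MHz.
k=1: 14.05 MHz, 19.55 MHz.
k=2: 30.85 MHz, 36.35 MHz.
k=3: 47.65 MHz, 53.15 MHz.
Within [16.15 MHz, 43.6 MHz]: 19.55 MHz, 30.85 MHz, 36.35 MHz.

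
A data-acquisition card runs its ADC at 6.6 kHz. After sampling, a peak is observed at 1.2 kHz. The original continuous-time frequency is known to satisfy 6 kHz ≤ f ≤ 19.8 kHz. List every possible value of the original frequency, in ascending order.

7.8 kHz, 12 kHz, 14.4 kHz, 18.6 kHz

Frequencies that alias to 1.2 kHz are k·fs ± 1.2 kHz for integer k ≥ 0.
k=0: 1.2 kHz.
k=1: 5.4 kHz, 7.8 kHz.
k=2: 12 kHz, 14.4 kHz.
k=3: 18.6 kHz, 21 kHz.
k=4: 25.2 kHz, 27.6 kHz.
Within [6 kHz, 19.8 kHz]: 7.8 kHz, 12 kHz, 14.4 kHz, 18.6 kHz.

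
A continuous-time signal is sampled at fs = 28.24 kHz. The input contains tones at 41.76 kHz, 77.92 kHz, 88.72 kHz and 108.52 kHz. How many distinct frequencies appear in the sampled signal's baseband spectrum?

4

fs/2 = 14.12 kHz.
41.76 kHz mod fs = 13.52 kHz.
13.52 kHz ≤ fs/2 = 14.12 kHz, appears at 13.52 kHz.
77.92 kHz mod fs = 21.44 kHz.
21.44 kHz > fs/2 = 14.12 kHz, folds to fs − 21.44 kHz = 6.8 kHz.
88.72 kHz mod fs = 4 kHz.
4 kHz ≤ fs/2 = 14.12 kHz, appears at 4 kHz.
108.52 kHz mod fs = 23.8 kHz.
23.8 kHz > fs/2 = 14.12 kHz, folds to fs − 23.8 kHz = 4.44 kHz.
Distinct values: {4 kHz, 4.44 kHz, 6.8 kHz, 13.52 kHz} → 4.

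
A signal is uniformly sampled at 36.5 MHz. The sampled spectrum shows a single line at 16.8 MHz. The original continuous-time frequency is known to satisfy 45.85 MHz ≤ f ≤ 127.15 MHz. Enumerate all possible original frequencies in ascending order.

Frequencies that alias to 16.8 MHz are k·fs ± 16.8 MHz for integer k ≥ 0.
k=0: 16.8 MHz.
k=1: 19.7 MHz, 53.3 MHz.
k=2: 56.2 MHz, 89.8 MHz.
k=3: 92.7 MHz, 126.3 MHz.
k=4: 129.2 MHz, 162.8 MHz.
Within [45.85 MHz, 127.15 MHz]: 53.3 MHz, 56.2 MHz, 89.8 MHz, 92.7 MHz, 126.3 MHz.

53.3 MHz, 56.2 MHz, 89.8 MHz, 92.7 MHz, 126.3 MHz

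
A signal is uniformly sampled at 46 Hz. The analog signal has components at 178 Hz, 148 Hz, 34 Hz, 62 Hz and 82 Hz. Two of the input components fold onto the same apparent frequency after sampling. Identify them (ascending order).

fs/2 = 23 Hz.
178 Hz mod fs = 40 Hz.
40 Hz > fs/2 = 23 Hz, folds to fs − 40 Hz = 6 Hz.
148 Hz mod fs = 10 Hz.
10 Hz ≤ fs/2 = 23 Hz, appears at 10 Hz.
34 Hz > fs/2 = 23 Hz, folds to fs − 34 Hz = 12 Hz.
62 Hz mod fs = 16 Hz.
16 Hz ≤ fs/2 = 23 Hz, appears at 16 Hz.
82 Hz mod fs = 36 Hz.
36 Hz > fs/2 = 23 Hz, folds to fs − 36 Hz = 10 Hz.
82 Hz and 148 Hz both map to 10 Hz.

82 Hz, 148 Hz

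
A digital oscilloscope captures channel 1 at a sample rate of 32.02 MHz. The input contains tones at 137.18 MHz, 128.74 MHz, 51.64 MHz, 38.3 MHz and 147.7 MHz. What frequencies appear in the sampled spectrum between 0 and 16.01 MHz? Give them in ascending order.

fs/2 = 16.01 MHz.
137.18 MHz mod fs = 9.1 MHz.
9.1 MHz ≤ fs/2 = 16.01 MHz, appears at 9.1 MHz.
128.74 MHz mod fs = 0.66 MHz.
0.66 MHz ≤ fs/2 = 16.01 MHz, appears at 0.66 MHz.
51.64 MHz mod fs = 19.62 MHz.
19.62 MHz > fs/2 = 16.01 MHz, folds to fs − 19.62 MHz = 12.4 MHz.
38.3 MHz mod fs = 6.28 MHz.
6.28 MHz ≤ fs/2 = 16.01 MHz, appears at 6.28 MHz.
147.7 MHz mod fs = 19.62 MHz.
19.62 MHz > fs/2 = 16.01 MHz, folds to fs − 19.62 MHz = 12.4 MHz.
Distinct values: {0.66 MHz, 6.28 MHz, 9.1 MHz, 12.4 MHz}.

0.66 MHz, 6.28 MHz, 9.1 MHz, 12.4 MHz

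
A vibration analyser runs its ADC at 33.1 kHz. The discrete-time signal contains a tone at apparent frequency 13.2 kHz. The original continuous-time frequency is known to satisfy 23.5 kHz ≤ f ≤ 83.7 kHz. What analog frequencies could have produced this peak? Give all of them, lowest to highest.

46.3 kHz, 53 kHz, 79.4 kHz

Frequencies that alias to 13.2 kHz are k·fs ± 13.2 kHz for integer k ≥ 0.
k=0: 13.2 kHz.
k=1: 19.9 kHz, 46.3 kHz.
k=2: 53 kHz, 79.4 kHz.
k=3: 86.1 kHz, 112.5 kHz.
Within [23.5 kHz, 83.7 kHz]: 46.3 kHz, 53 kHz, 79.4 kHz.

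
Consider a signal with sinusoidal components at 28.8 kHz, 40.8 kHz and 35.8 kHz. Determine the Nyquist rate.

81.6 kHz

Highest-frequency component: 40.8 kHz.
Nyquist rate = 2 × 40.8 kHz = 81.6 kHz.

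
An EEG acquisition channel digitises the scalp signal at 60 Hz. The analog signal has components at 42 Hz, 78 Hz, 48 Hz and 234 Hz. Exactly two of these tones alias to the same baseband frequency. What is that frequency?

fs/2 = 30 Hz.
42 Hz > fs/2 = 30 Hz, folds to fs − 42 Hz = 18 Hz.
78 Hz mod fs = 18 Hz.
18 Hz ≤ fs/2 = 30 Hz, appears at 18 Hz.
48 Hz > fs/2 = 30 Hz, folds to fs − 48 Hz = 12 Hz.
234 Hz mod fs = 54 Hz.
54 Hz > fs/2 = 30 Hz, folds to fs − 54 Hz = 6 Hz.
42 Hz and 78 Hz both map to 18 Hz.

18 Hz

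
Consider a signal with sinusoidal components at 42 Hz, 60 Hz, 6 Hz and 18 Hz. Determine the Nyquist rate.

120 Hz

Highest-frequency component: 60 Hz.
Nyquist rate = 2 × 60 Hz = 120 Hz.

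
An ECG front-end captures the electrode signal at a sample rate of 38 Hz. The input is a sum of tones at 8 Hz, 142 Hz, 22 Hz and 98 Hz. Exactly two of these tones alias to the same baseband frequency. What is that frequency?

fs/2 = 19 Hz.
8 Hz ≤ fs/2 = 19 Hz, passes unchanged.
142 Hz mod fs = 28 Hz.
28 Hz > fs/2 = 19 Hz, folds to fs − 28 Hz = 10 Hz.
22 Hz > fs/2 = 19 Hz, folds to fs − 22 Hz = 16 Hz.
98 Hz mod fs = 22 Hz.
22 Hz > fs/2 = 19 Hz, folds to fs − 22 Hz = 16 Hz.
22 Hz and 98 Hz both map to 16 Hz.

16 Hz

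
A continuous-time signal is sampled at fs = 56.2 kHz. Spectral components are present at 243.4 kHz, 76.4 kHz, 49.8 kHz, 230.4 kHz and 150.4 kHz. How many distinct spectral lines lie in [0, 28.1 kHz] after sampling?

fs/2 = 28.1 kHz.
243.4 kHz mod fs = 18.6 kHz.
18.6 kHz ≤ fs/2 = 28.1 kHz, appears at 18.6 kHz.
76.4 kHz mod fs = 20.2 kHz.
20.2 kHz ≤ fs/2 = 28.1 kHz, appears at 20.2 kHz.
49.8 kHz > fs/2 = 28.1 kHz, folds to fs − 49.8 kHz = 6.4 kHz.
230.4 kHz mod fs = 5.6 kHz.
5.6 kHz ≤ fs/2 = 28.1 kHz, appears at 5.6 kHz.
150.4 kHz mod fs = 38 kHz.
38 kHz > fs/2 = 28.1 kHz, folds to fs − 38 kHz = 18.2 kHz.
Distinct values: {5.6 kHz, 6.4 kHz, 18.2 kHz, 18.6 kHz, 20.2 kHz} → 5.

5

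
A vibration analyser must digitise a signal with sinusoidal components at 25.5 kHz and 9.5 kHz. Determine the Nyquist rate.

51 kHz

Highest-frequency component: 25.5 kHz.
Nyquist rate = 2 × 25.5 kHz = 51 kHz.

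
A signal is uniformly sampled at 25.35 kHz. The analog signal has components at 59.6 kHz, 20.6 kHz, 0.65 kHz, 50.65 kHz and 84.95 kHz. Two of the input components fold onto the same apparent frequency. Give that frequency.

8.9 kHz

fs/2 = 12.675 kHz.
59.6 kHz mod fs = 8.9 kHz.
8.9 kHz ≤ fs/2 = 12.675 kHz, appears at 8.9 kHz.
20.6 kHz > fs/2 = 12.675 kHz, folds to fs − 20.6 kHz = 4.75 kHz.
0.65 kHz ≤ fs/2 = 12.675 kHz, passes unchanged.
50.65 kHz mod fs = 25.3 kHz.
25.3 kHz > fs/2 = 12.675 kHz, folds to fs − 25.3 kHz = 0.05 kHz.
84.95 kHz mod fs = 8.9 kHz.
8.9 kHz ≤ fs/2 = 12.675 kHz, appears at 8.9 kHz.
59.6 kHz and 84.95 kHz both map to 8.9 kHz.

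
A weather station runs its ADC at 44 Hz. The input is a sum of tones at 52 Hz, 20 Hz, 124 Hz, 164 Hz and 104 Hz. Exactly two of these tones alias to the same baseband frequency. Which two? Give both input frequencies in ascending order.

fs/2 = 22 Hz.
52 Hz mod fs = 8 Hz.
8 Hz ≤ fs/2 = 22 Hz, appears at 8 Hz.
20 Hz ≤ fs/2 = 22 Hz, passes unchanged.
124 Hz mod fs = 36 Hz.
36 Hz > fs/2 = 22 Hz, folds to fs − 36 Hz = 8 Hz.
164 Hz mod fs = 32 Hz.
32 Hz > fs/2 = 22 Hz, folds to fs − 32 Hz = 12 Hz.
104 Hz mod fs = 16 Hz.
16 Hz ≤ fs/2 = 22 Hz, appears at 16 Hz.
52 Hz and 124 Hz both map to 8 Hz.

52 Hz, 124 Hz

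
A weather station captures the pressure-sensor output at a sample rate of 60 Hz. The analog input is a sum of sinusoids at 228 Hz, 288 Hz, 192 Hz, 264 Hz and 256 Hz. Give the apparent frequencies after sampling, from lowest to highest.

12 Hz, 16 Hz, 24 Hz

fs/2 = 30 Hz.
228 Hz mod fs = 48 Hz.
48 Hz > fs/2 = 30 Hz, folds to fs − 48 Hz = 12 Hz.
288 Hz mod fs = 48 Hz.
48 Hz > fs/2 = 30 Hz, folds to fs − 48 Hz = 12 Hz.
192 Hz mod fs = 12 Hz.
12 Hz ≤ fs/2 = 30 Hz, appears at 12 Hz.
264 Hz mod fs = 24 Hz.
24 Hz ≤ fs/2 = 30 Hz, appears at 24 Hz.
256 Hz mod fs = 16 Hz.
16 Hz ≤ fs/2 = 30 Hz, appears at 16 Hz.
Distinct values: {12 Hz, 16 Hz, 24 Hz}.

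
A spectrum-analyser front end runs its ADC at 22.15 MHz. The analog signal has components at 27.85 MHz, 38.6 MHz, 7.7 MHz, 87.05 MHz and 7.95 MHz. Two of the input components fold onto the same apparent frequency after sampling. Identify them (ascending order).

fs/2 = 11.075 MHz.
27.85 MHz mod fs = 5.7 MHz.
5.7 MHz ≤ fs/2 = 11.075 MHz, appears at 5.7 MHz.
38.6 MHz mod fs = 16.45 MHz.
16.45 MHz > fs/2 = 11.075 MHz, folds to fs − 16.45 MHz = 5.7 MHz.
7.7 MHz ≤ fs/2 = 11.075 MHz, passes unchanged.
87.05 MHz mod fs = 20.6 MHz.
20.6 MHz > fs/2 = 11.075 MHz, folds to fs − 20.6 MHz = 1.55 MHz.
7.95 MHz ≤ fs/2 = 11.075 MHz, passes unchanged.
27.85 MHz and 38.6 MHz both map to 5.7 MHz.

27.85 MHz, 38.6 MHz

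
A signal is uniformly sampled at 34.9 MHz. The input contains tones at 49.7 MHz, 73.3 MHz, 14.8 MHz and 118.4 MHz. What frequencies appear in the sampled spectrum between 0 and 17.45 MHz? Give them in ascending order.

fs/2 = 17.45 MHz.
49.7 MHz mod fs = 14.8 MHz.
14.8 MHz ≤ fs/2 = 17.45 MHz, appears at 14.8 MHz.
73.3 MHz mod fs = 3.5 MHz.
3.5 MHz ≤ fs/2 = 17.45 MHz, appears at 3.5 MHz.
14.8 MHz ≤ fs/2 = 17.45 MHz, passes unchanged.
118.4 MHz mod fs = 13.7 MHz.
13.7 MHz ≤ fs/2 = 17.45 MHz, appears at 13.7 MHz.
Distinct values: {3.5 MHz, 13.7 MHz, 14.8 MHz}.

3.5 MHz, 13.7 MHz, 14.8 MHz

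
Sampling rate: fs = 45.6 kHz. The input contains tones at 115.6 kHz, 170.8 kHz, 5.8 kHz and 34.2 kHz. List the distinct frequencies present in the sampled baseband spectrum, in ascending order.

fs/2 = 22.8 kHz.
115.6 kHz mod fs = 24.4 kHz.
24.4 kHz > fs/2 = 22.8 kHz, folds to fs − 24.4 kHz = 21.2 kHz.
170.8 kHz mod fs = 34 kHz.
34 kHz > fs/2 = 22.8 kHz, folds to fs − 34 kHz = 11.6 kHz.
5.8 kHz ≤ fs/2 = 22.8 kHz, passes unchanged.
34.2 kHz > fs/2 = 22.8 kHz, folds to fs − 34.2 kHz = 11.4 kHz.
Distinct values: {5.8 kHz, 11.4 kHz, 11.6 kHz, 21.2 kHz}.

5.8 kHz, 11.4 kHz, 11.6 kHz, 21.2 kHz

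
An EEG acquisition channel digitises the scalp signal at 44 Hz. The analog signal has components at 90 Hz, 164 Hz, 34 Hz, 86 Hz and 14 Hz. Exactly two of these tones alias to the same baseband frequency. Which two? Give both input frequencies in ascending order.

fs/2 = 22 Hz.
90 Hz mod fs = 2 Hz.
2 Hz ≤ fs/2 = 22 Hz, appears at 2 Hz.
164 Hz mod fs = 32 Hz.
32 Hz > fs/2 = 22 Hz, folds to fs − 32 Hz = 12 Hz.
34 Hz > fs/2 = 22 Hz, folds to fs − 34 Hz = 10 Hz.
86 Hz mod fs = 42 Hz.
42 Hz > fs/2 = 22 Hz, folds to fs − 42 Hz = 2 Hz.
14 Hz ≤ fs/2 = 22 Hz, passes unchanged.
86 Hz and 90 Hz both map to 2 Hz.

86 Hz, 90 Hz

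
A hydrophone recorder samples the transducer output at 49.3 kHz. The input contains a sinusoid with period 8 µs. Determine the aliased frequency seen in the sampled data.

22.9 kHz

T = 8 µs → f = 1/T = 125 kHz.
125 kHz mod fs = 26.4 kHz.
26.4 kHz > fs/2 = 24.65 kHz, folds to fs − 26.4 kHz = 22.9 kHz.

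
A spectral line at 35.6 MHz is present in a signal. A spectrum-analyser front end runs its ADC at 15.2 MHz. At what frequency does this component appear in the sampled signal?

35.6 MHz mod fs = 5.2 MHz.
5.2 MHz ≤ fs/2 = 7.6 MHz, appears at 5.2 MHz.

5.2 MHz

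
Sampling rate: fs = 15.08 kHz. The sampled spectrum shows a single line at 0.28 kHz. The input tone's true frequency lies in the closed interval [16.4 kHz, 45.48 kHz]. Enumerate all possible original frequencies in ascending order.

Frequencies that alias to 0.28 kHz are k·fs ± 0.28 kHz for integer k ≥ 0.
k=0: 0.28 kHz.
k=1: 14.8 kHz, 15.36 kHz.
k=2: 29.88 kHz, 30.44 kHz.
k=3: 44.96 kHz, 45.52 kHz.
k=4: 60.04 kHz, 60.6 kHz.
Within [16.4 kHz, 45.48 kHz]: 29.88 kHz, 30.44 kHz, 44.96 kHz.

29.88 kHz, 30.44 kHz, 44.96 kHz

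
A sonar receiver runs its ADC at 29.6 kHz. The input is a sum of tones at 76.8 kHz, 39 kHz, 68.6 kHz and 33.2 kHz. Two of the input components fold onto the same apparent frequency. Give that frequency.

fs/2 = 14.8 kHz.
76.8 kHz mod fs = 17.6 kHz.
17.6 kHz > fs/2 = 14.8 kHz, folds to fs − 17.6 kHz = 12 kHz.
39 kHz mod fs = 9.4 kHz.
9.4 kHz ≤ fs/2 = 14.8 kHz, appears at 9.4 kHz.
68.6 kHz mod fs = 9.4 kHz.
9.4 kHz ≤ fs/2 = 14.8 kHz, appears at 9.4 kHz.
33.2 kHz mod fs = 3.6 kHz.
3.6 kHz ≤ fs/2 = 14.8 kHz, appears at 3.6 kHz.
39 kHz and 68.6 kHz both map to 9.4 kHz.

9.4 kHz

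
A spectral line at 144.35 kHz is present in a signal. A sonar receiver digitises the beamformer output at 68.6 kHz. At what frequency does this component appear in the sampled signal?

144.35 kHz mod fs = 7.15 kHz.
7.15 kHz ≤ fs/2 = 34.3 kHz, appears at 7.15 kHz.

7.15 kHz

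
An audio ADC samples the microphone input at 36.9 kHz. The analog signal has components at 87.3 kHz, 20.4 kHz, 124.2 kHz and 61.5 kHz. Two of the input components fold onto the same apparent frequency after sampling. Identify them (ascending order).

87.3 kHz, 124.2 kHz

fs/2 = 18.45 kHz.
87.3 kHz mod fs = 13.5 kHz.
13.5 kHz ≤ fs/2 = 18.45 kHz, appears at 13.5 kHz.
20.4 kHz > fs/2 = 18.45 kHz, folds to fs − 20.4 kHz = 16.5 kHz.
124.2 kHz mod fs = 13.5 kHz.
13.5 kHz ≤ fs/2 = 18.45 kHz, appears at 13.5 kHz.
61.5 kHz mod fs = 24.6 kHz.
24.6 kHz > fs/2 = 18.45 kHz, folds to fs − 24.6 kHz = 12.3 kHz.
87.3 kHz and 124.2 kHz both map to 13.5 kHz.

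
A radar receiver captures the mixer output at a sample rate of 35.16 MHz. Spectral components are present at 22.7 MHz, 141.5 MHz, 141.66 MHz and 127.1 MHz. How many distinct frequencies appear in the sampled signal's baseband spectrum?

4

fs/2 = 17.58 MHz.
22.7 MHz > fs/2 = 17.58 MHz, folds to fs − 22.7 MHz = 12.46 MHz.
141.5 MHz mod fs = 0.86 MHz.
0.86 MHz ≤ fs/2 = 17.58 MHz, appears at 0.86 MHz.
141.66 MHz mod fs = 1.02 MHz.
1.02 MHz ≤ fs/2 = 17.58 MHz, appears at 1.02 MHz.
127.1 MHz mod fs = 21.62 MHz.
21.62 MHz > fs/2 = 17.58 MHz, folds to fs − 21.62 MHz = 13.54 MHz.
Distinct values: {0.86 MHz, 1.02 MHz, 12.46 MHz, 13.54 MHz} → 4.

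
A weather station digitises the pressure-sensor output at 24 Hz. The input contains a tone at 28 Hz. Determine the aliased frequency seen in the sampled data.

28 Hz mod fs = 4 Hz.
4 Hz ≤ fs/2 = 12 Hz, appears at 4 Hz.

4 Hz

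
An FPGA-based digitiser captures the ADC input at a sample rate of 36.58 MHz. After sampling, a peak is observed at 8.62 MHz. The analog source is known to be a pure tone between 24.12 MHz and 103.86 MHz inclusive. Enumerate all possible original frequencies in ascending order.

Frequencies that alias to 8.62 MHz are k·fs ± 8.62 MHz for integer k ≥ 0.
k=0: 8.62 MHz.
k=1: 27.96 MHz, 45.2 MHz.
k=2: 64.54 MHz, 81.78 MHz.
k=3: 101.12 MHz, 118.36 MHz.
k=4: 137.7 MHz, 154.94 MHz.
Within [24.12 MHz, 103.86 MHz]: 27.96 MHz, 45.2 MHz, 64.54 MHz, 81.78 MHz, 101.12 MHz.

27.96 MHz, 45.2 MHz, 64.54 MHz, 81.78 MHz, 101.12 MHz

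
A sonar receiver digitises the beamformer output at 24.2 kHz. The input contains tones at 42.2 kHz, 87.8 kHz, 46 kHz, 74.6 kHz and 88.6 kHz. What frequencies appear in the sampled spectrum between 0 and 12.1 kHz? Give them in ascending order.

2 kHz, 2.4 kHz, 6.2 kHz, 8.2 kHz, 9 kHz

fs/2 = 12.1 kHz.
42.2 kHz mod fs = 18 kHz.
18 kHz > fs/2 = 12.1 kHz, folds to fs − 18 kHz = 6.2 kHz.
87.8 kHz mod fs = 15.2 kHz.
15.2 kHz > fs/2 = 12.1 kHz, folds to fs − 15.2 kHz = 9 kHz.
46 kHz mod fs = 21.8 kHz.
21.8 kHz > fs/2 = 12.1 kHz, folds to fs − 21.8 kHz = 2.4 kHz.
74.6 kHz mod fs = 2 kHz.
2 kHz ≤ fs/2 = 12.1 kHz, appears at 2 kHz.
88.6 kHz mod fs = 16 kHz.
16 kHz > fs/2 = 12.1 kHz, folds to fs − 16 kHz = 8.2 kHz.
Distinct values: {2 kHz, 2.4 kHz, 6.2 kHz, 8.2 kHz, 9 kHz}.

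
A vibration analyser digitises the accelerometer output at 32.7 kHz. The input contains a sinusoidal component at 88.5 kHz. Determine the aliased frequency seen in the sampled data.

88.5 kHz mod fs = 23.1 kHz.
23.1 kHz > fs/2 = 16.35 kHz, folds to fs − 23.1 kHz = 9.6 kHz.

9.6 kHz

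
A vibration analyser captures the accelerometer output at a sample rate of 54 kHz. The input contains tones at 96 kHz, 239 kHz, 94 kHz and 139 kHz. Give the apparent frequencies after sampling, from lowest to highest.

12 kHz, 14 kHz, 23 kHz

fs/2 = 27 kHz.
96 kHz mod fs = 42 kHz.
42 kHz > fs/2 = 27 kHz, folds to fs − 42 kHz = 12 kHz.
239 kHz mod fs = 23 kHz.
23 kHz ≤ fs/2 = 27 kHz, appears at 23 kHz.
94 kHz mod fs = 40 kHz.
40 kHz > fs/2 = 27 kHz, folds to fs − 40 kHz = 14 kHz.
139 kHz mod fs = 31 kHz.
31 kHz > fs/2 = 27 kHz, folds to fs − 31 kHz = 23 kHz.
Distinct values: {12 kHz, 14 kHz, 23 kHz}.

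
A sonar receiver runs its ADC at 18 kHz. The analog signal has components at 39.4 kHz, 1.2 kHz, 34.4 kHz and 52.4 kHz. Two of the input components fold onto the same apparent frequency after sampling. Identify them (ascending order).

fs/2 = 9 kHz.
39.4 kHz mod fs = 3.4 kHz.
3.4 kHz ≤ fs/2 = 9 kHz, appears at 3.4 kHz.
1.2 kHz ≤ fs/2 = 9 kHz, passes unchanged.
34.4 kHz mod fs = 16.4 kHz.
16.4 kHz > fs/2 = 9 kHz, folds to fs − 16.4 kHz = 1.6 kHz.
52.4 kHz mod fs = 16.4 kHz.
16.4 kHz > fs/2 = 9 kHz, folds to fs − 16.4 kHz = 1.6 kHz.
34.4 kHz and 52.4 kHz both map to 1.6 kHz.

34.4 kHz, 52.4 kHz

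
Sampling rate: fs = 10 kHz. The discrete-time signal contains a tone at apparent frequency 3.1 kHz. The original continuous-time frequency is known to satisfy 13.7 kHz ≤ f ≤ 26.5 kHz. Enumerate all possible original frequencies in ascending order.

16.9 kHz, 23.1 kHz

Frequencies that alias to 3.1 kHz are k·fs ± 3.1 kHz for integer k ≥ 0.
k=0: 3.1 kHz.
k=1: 6.9 kHz, 13.1 kHz.
k=2: 16.9 kHz, 23.1 kHz.
k=3: 26.9 kHz, 33.1 kHz.
Within [13.7 kHz, 26.5 kHz]: 16.9 kHz, 23.1 kHz.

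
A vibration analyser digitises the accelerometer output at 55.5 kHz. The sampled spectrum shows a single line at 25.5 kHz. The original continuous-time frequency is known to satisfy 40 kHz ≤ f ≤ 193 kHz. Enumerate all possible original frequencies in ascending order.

81 kHz, 85.5 kHz, 136.5 kHz, 141 kHz, 192 kHz

Frequencies that alias to 25.5 kHz are k·fs ± 25.5 kHz for integer k ≥ 0.
k=0: 25.5 kHz.
k=1: 30 kHz, 81 kHz.
k=2: 85.5 kHz, 136.5 kHz.
k=3: 141 kHz, 192 kHz.
k=4: 196.5 kHz, 247.5 kHz.
Within [40 kHz, 193 kHz]: 81 kHz, 85.5 kHz, 136.5 kHz, 141 kHz, 192 kHz.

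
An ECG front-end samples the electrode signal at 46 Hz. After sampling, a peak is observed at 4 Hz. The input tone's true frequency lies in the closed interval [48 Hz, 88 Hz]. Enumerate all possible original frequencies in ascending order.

50 Hz, 88 Hz

Frequencies that alias to 4 Hz are k·fs ± 4 Hz for integer k ≥ 0.
k=0: 4 Hz.
k=1: 42 Hz, 50 Hz.
k=2: 88 Hz, 96 Hz.
k=3: 134 Hz, 142 Hz.
Within [48 Hz, 88 Hz]: 50 Hz, 88 Hz.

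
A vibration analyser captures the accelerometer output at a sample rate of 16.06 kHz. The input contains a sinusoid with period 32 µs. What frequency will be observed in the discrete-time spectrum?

0.87 kHz

T = 32 µs → f = 1/T = 31.25 kHz.
31.25 kHz mod fs = 15.19 kHz.
15.19 kHz > fs/2 = 8.03 kHz, folds to fs − 15.19 kHz = 0.87 kHz.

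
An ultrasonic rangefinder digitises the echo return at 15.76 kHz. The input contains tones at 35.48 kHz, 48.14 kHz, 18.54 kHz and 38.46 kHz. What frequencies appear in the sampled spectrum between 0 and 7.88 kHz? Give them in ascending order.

fs/2 = 7.88 kHz.
35.48 kHz mod fs = 3.96 kHz.
3.96 kHz ≤ fs/2 = 7.88 kHz, appears at 3.96 kHz.
48.14 kHz mod fs = 0.86 kHz.
0.86 kHz ≤ fs/2 = 7.88 kHz, appears at 0.86 kHz.
18.54 kHz mod fs = 2.78 kHz.
2.78 kHz ≤ fs/2 = 7.88 kHz, appears at 2.78 kHz.
38.46 kHz mod fs = 6.94 kHz.
6.94 kHz ≤ fs/2 = 7.88 kHz, appears at 6.94 kHz.
Distinct values: {0.86 kHz, 2.78 kHz, 3.96 kHz, 6.94 kHz}.

0.86 kHz, 2.78 kHz, 3.96 kHz, 6.94 kHz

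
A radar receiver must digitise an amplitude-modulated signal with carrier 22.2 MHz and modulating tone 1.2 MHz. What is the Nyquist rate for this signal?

AM sidebands sit at fc ± fm = 21 MHz and 23.4 MHz.
Highest-frequency component: 23.4 MHz.
Nyquist rate = 2 × 23.4 MHz = 46.8 MHz.

46.8 MHz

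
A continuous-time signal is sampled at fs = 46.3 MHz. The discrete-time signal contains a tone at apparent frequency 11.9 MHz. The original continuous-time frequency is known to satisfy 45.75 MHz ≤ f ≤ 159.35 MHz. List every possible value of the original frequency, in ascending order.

58.2 MHz, 80.7 MHz, 104.5 MHz, 127 MHz, 150.8 MHz

Frequencies that alias to 11.9 MHz are k·fs ± 11.9 MHz for integer k ≥ 0.
k=0: 11.9 MHz.
k=1: 34.4 MHz, 58.2 MHz.
k=2: 80.7 MHz, 104.5 MHz.
k=3: 127 MHz, 150.8 MHz.
k=4: 173.3 MHz, 197.1 MHz.
Within [45.75 MHz, 159.35 MHz]: 58.2 MHz, 80.7 MHz, 104.5 MHz, 127 MHz, 150.8 MHz.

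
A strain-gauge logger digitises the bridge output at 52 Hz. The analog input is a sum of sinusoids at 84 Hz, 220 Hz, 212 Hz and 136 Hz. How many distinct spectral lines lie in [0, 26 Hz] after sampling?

3

fs/2 = 26 Hz.
84 Hz mod fs = 32 Hz.
32 Hz > fs/2 = 26 Hz, folds to fs − 32 Hz = 20 Hz.
220 Hz mod fs = 12 Hz.
12 Hz ≤ fs/2 = 26 Hz, appears at 12 Hz.
212 Hz mod fs = 4 Hz.
4 Hz ≤ fs/2 = 26 Hz, appears at 4 Hz.
136 Hz mod fs = 32 Hz.
32 Hz > fs/2 = 26 Hz, folds to fs − 32 Hz = 20 Hz.
Distinct values: {4 Hz, 12 Hz, 20 Hz} → 3.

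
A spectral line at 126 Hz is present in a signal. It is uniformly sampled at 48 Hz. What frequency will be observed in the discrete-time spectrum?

126 Hz mod fs = 30 Hz.
30 Hz > fs/2 = 24 Hz, folds to fs − 30 Hz = 18 Hz.

18 Hz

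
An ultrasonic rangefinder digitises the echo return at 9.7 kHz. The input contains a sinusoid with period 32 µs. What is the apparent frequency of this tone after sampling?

2.15 kHz

T = 32 µs → f = 1/T = 31.25 kHz.
31.25 kHz mod fs = 2.15 kHz.
2.15 kHz ≤ fs/2 = 4.85 kHz, appears at 2.15 kHz.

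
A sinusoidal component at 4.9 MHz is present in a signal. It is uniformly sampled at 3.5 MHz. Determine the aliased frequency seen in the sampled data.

4.9 MHz mod fs = 1.4 MHz.
1.4 MHz ≤ fs/2 = 1.75 MHz, appears at 1.4 MHz.

1.4 MHz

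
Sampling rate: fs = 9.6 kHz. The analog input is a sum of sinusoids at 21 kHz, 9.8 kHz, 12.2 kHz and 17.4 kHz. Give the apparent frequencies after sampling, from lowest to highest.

fs/2 = 4.8 kHz.
21 kHz mod fs = 1.8 kHz.
1.8 kHz ≤ fs/2 = 4.8 kHz, appears at 1.8 kHz.
9.8 kHz mod fs = 0.2 kHz.
0.2 kHz ≤ fs/2 = 4.8 kHz, appears at 0.2 kHz.
12.2 kHz mod fs = 2.6 kHz.
2.6 kHz ≤ fs/2 = 4.8 kHz, appears at 2.6 kHz.
17.4 kHz mod fs = 7.8 kHz.
7.8 kHz > fs/2 = 4.8 kHz, folds to fs − 7.8 kHz = 1.8 kHz.
Distinct values: {0.2 kHz, 1.8 kHz, 2.6 kHz}.

0.2 kHz, 1.8 kHz, 2.6 kHz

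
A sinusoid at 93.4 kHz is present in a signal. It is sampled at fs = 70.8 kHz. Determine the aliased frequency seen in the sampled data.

93.4 kHz mod fs = 22.6 kHz.
22.6 kHz ≤ fs/2 = 35.4 kHz, appears at 22.6 kHz.

22.6 kHz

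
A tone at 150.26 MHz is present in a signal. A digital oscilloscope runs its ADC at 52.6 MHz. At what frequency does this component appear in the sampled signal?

7.54 MHz

150.26 MHz mod fs = 45.06 MHz.
45.06 MHz > fs/2 = 26.3 MHz, folds to fs − 45.06 MHz = 7.54 MHz.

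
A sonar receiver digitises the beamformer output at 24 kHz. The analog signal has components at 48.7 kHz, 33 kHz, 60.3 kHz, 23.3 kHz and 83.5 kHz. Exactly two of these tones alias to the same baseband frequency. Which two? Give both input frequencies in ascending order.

fs/2 = 12 kHz.
48.7 kHz mod fs = 0.7 kHz.
0.7 kHz ≤ fs/2 = 12 kHz, appears at 0.7 kHz.
33 kHz mod fs = 9 kHz.
9 kHz ≤ fs/2 = 12 kHz, appears at 9 kHz.
60.3 kHz mod fs = 12.3 kHz.
12.3 kHz > fs/2 = 12 kHz, folds to fs − 12.3 kHz = 11.7 kHz.
23.3 kHz > fs/2 = 12 kHz, folds to fs − 23.3 kHz = 0.7 kHz.
83.5 kHz mod fs = 11.5 kHz.
11.5 kHz ≤ fs/2 = 12 kHz, appears at 11.5 kHz.
23.3 kHz and 48.7 kHz both map to 0.7 kHz.

23.3 kHz, 48.7 kHz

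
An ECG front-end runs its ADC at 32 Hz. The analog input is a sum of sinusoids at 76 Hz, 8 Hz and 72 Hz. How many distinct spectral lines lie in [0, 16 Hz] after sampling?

fs/2 = 16 Hz.
76 Hz mod fs = 12 Hz.
12 Hz ≤ fs/2 = 16 Hz, appears at 12 Hz.
8 Hz ≤ fs/2 = 16 Hz, passes unchanged.
72 Hz mod fs = 8 Hz.
8 Hz ≤ fs/2 = 16 Hz, appears at 8 Hz.
Distinct values: {8 Hz, 12 Hz} → 2.

2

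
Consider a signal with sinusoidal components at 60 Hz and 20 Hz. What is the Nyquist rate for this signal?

Highest-frequency component: 60 Hz.
Nyquist rate = 2 × 60 Hz = 120 Hz.

120 Hz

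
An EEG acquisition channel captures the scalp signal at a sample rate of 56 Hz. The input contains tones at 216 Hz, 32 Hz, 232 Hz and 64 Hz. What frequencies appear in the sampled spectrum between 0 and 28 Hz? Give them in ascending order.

fs/2 = 28 Hz.
216 Hz mod fs = 48 Hz.
48 Hz > fs/2 = 28 Hz, folds to fs − 48 Hz = 8 Hz.
32 Hz > fs/2 = 28 Hz, folds to fs − 32 Hz = 24 Hz.
232 Hz mod fs = 8 Hz.
8 Hz ≤ fs/2 = 28 Hz, appears at 8 Hz.
64 Hz mod fs = 8 Hz.
8 Hz ≤ fs/2 = 28 Hz, appears at 8 Hz.
Distinct values: {8 Hz, 24 Hz}.

8 Hz, 24 Hz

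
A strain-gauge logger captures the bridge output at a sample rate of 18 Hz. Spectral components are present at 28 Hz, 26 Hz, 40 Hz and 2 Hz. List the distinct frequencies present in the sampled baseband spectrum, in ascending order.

fs/2 = 9 Hz.
28 Hz mod fs = 10 Hz.
10 Hz > fs/2 = 9 Hz, folds to fs − 10 Hz = 8 Hz.
26 Hz mod fs = 8 Hz.
8 Hz ≤ fs/2 = 9 Hz, appears at 8 Hz.
40 Hz mod fs = 4 Hz.
4 Hz ≤ fs/2 = 9 Hz, appears at 4 Hz.
2 Hz ≤ fs/2 = 9 Hz, passes unchanged.
Distinct values: {2 Hz, 4 Hz, 8 Hz}.

2 Hz, 4 Hz, 8 Hz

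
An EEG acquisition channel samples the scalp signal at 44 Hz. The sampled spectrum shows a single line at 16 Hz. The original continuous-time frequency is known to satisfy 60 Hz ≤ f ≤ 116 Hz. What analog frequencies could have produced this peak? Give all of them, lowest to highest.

60 Hz, 72 Hz, 104 Hz, 116 Hz

Frequencies that alias to 16 Hz are k·fs ± 16 Hz for integer k ≥ 0.
k=0: 16 Hz.
k=1: 28 Hz, 60 Hz.
k=2: 72 Hz, 104 Hz.
k=3: 116 Hz, 148 Hz.
k=4: 160 Hz, 192 Hz.
Within [60 Hz, 116 Hz]: 60 Hz, 72 Hz, 104 Hz, 116 Hz.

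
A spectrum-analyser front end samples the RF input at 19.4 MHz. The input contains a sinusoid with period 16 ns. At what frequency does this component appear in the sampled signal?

T = 16 ns → f = 1/T = 62.5 MHz.
62.5 MHz mod fs = 4.3 MHz.
4.3 MHz ≤ fs/2 = 9.7 MHz, appears at 4.3 MHz.

4.3 MHz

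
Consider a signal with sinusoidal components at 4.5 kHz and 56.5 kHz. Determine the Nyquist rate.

113 kHz

Highest-frequency component: 56.5 kHz.
Nyquist rate = 2 × 56.5 kHz = 113 kHz.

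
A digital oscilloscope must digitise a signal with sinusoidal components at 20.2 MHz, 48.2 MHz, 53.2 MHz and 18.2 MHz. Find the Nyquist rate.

Highest-frequency component: 53.2 MHz.
Nyquist rate = 2 × 53.2 MHz = 106.4 MHz.

106.4 MHz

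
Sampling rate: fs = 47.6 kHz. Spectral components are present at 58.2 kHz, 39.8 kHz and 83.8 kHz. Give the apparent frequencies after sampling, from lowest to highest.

fs/2 = 23.8 kHz.
58.2 kHz mod fs = 10.6 kHz.
10.6 kHz ≤ fs/2 = 23.8 kHz, appears at 10.6 kHz.
39.8 kHz > fs/2 = 23.8 kHz, folds to fs − 39.8 kHz = 7.8 kHz.
83.8 kHz mod fs = 36.2 kHz.
36.2 kHz > fs/2 = 23.8 kHz, folds to fs − 36.2 kHz = 11.4 kHz.
Distinct values: {7.8 kHz, 10.6 kHz, 11.4 kHz}.

7.8 kHz, 10.6 kHz, 11.4 kHz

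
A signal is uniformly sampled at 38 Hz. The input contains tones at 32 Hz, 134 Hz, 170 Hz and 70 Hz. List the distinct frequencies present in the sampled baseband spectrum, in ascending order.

fs/2 = 19 Hz.
32 Hz > fs/2 = 19 Hz, folds to fs − 32 Hz = 6 Hz.
134 Hz mod fs = 20 Hz.
20 Hz > fs/2 = 19 Hz, folds to fs − 20 Hz = 18 Hz.
170 Hz mod fs = 18 Hz.
18 Hz ≤ fs/2 = 19 Hz, appears at 18 Hz.
70 Hz mod fs = 32 Hz.
32 Hz > fs/2 = 19 Hz, folds to fs − 32 Hz = 6 Hz.
Distinct values: {6 Hz, 18 Hz}.

6 Hz, 18 Hz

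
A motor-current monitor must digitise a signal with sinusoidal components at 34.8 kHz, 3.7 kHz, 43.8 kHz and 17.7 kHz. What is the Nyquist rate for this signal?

87.6 kHz

Highest-frequency component: 43.8 kHz.
Nyquist rate = 2 × 43.8 kHz = 87.6 kHz.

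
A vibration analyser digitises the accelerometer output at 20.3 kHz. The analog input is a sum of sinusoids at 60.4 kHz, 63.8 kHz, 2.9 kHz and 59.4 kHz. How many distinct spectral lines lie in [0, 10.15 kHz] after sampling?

3

fs/2 = 10.15 kHz.
60.4 kHz mod fs = 19.8 kHz.
19.8 kHz > fs/2 = 10.15 kHz, folds to fs − 19.8 kHz = 0.5 kHz.
63.8 kHz mod fs = 2.9 kHz.
2.9 kHz ≤ fs/2 = 10.15 kHz, appears at 2.9 kHz.
2.9 kHz ≤ fs/2 = 10.15 kHz, passes unchanged.
59.4 kHz mod fs = 18.8 kHz.
18.8 kHz > fs/2 = 10.15 kHz, folds to fs − 18.8 kHz = 1.5 kHz.
Distinct values: {0.5 kHz, 1.5 kHz, 2.9 kHz} → 3.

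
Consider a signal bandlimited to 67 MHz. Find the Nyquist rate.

134 MHz

Nyquist rate = 2 × 67 MHz = 134 MHz.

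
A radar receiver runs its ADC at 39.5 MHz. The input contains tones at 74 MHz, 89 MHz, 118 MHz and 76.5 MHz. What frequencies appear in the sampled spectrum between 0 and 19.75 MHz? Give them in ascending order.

0.5 MHz, 2.5 MHz, 5 MHz, 10 MHz

fs/2 = 19.75 MHz.
74 MHz mod fs = 34.5 MHz.
34.5 MHz > fs/2 = 19.75 MHz, folds to fs − 34.5 MHz = 5 MHz.
89 MHz mod fs = 10 MHz.
10 MHz ≤ fs/2 = 19.75 MHz, appears at 10 MHz.
118 MHz mod fs = 39 MHz.
39 MHz > fs/2 = 19.75 MHz, folds to fs − 39 MHz = 0.5 MHz.
76.5 MHz mod fs = 37 MHz.
37 MHz > fs/2 = 19.75 MHz, folds to fs − 37 MHz = 2.5 MHz.
Distinct values: {0.5 MHz, 2.5 MHz, 5 MHz, 10 MHz}.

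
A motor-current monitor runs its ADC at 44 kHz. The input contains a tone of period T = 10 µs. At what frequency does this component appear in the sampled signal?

T = 10 µs → f = 1/T = 100 kHz.
100 kHz mod fs = 12 kHz.
12 kHz ≤ fs/2 = 22 kHz, appears at 12 kHz.

12 kHz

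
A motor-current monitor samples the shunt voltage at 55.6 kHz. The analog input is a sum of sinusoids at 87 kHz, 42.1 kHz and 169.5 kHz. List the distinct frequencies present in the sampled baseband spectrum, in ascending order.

2.7 kHz, 13.5 kHz, 24.2 kHz

fs/2 = 27.8 kHz.
87 kHz mod fs = 31.4 kHz.
31.4 kHz > fs/2 = 27.8 kHz, folds to fs − 31.4 kHz = 24.2 kHz.
42.1 kHz > fs/2 = 27.8 kHz, folds to fs − 42.1 kHz = 13.5 kHz.
169.5 kHz mod fs = 2.7 kHz.
2.7 kHz ≤ fs/2 = 27.8 kHz, appears at 2.7 kHz.
Distinct values: {2.7 kHz, 13.5 kHz, 24.2 kHz}.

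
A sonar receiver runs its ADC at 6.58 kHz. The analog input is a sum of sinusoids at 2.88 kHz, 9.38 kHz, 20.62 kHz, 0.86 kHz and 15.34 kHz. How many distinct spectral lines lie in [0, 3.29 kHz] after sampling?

5

fs/2 = 3.29 kHz.
2.88 kHz ≤ fs/2 = 3.29 kHz, passes unchanged.
9.38 kHz mod fs = 2.8 kHz.
2.8 kHz ≤ fs/2 = 3.29 kHz, appears at 2.8 kHz.
20.62 kHz mod fs = 0.88 kHz.
0.88 kHz ≤ fs/2 = 3.29 kHz, appears at 0.88 kHz.
0.86 kHz ≤ fs/2 = 3.29 kHz, passes unchanged.
15.34 kHz mod fs = 2.18 kHz.
2.18 kHz ≤ fs/2 = 3.29 kHz, appears at 2.18 kHz.
Distinct values: {0.86 kHz, 0.88 kHz, 2.18 kHz, 2.8 kHz, 2.88 kHz} → 5.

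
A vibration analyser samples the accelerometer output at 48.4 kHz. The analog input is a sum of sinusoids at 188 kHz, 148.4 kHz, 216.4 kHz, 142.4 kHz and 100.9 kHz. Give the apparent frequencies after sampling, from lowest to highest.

2.8 kHz, 3.2 kHz, 4.1 kHz, 5.6 kHz, 22.8 kHz

fs/2 = 24.2 kHz.
188 kHz mod fs = 42.8 kHz.
42.8 kHz > fs/2 = 24.2 kHz, folds to fs − 42.8 kHz = 5.6 kHz.
148.4 kHz mod fs = 3.2 kHz.
3.2 kHz ≤ fs/2 = 24.2 kHz, appears at 3.2 kHz.
216.4 kHz mod fs = 22.8 kHz.
22.8 kHz ≤ fs/2 = 24.2 kHz, appears at 22.8 kHz.
142.4 kHz mod fs = 45.6 kHz.
45.6 kHz > fs/2 = 24.2 kHz, folds to fs − 45.6 kHz = 2.8 kHz.
100.9 kHz mod fs = 4.1 kHz.
4.1 kHz ≤ fs/2 = 24.2 kHz, appears at 4.1 kHz.
Distinct values: {2.8 kHz, 3.2 kHz, 4.1 kHz, 5.6 kHz, 22.8 kHz}.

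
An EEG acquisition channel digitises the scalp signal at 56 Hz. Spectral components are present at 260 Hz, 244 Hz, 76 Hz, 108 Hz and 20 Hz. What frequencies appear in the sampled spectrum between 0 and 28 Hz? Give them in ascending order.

4 Hz, 20 Hz

fs/2 = 28 Hz.
260 Hz mod fs = 36 Hz.
36 Hz > fs/2 = 28 Hz, folds to fs − 36 Hz = 20 Hz.
244 Hz mod fs = 20 Hz.
20 Hz ≤ fs/2 = 28 Hz, appears at 20 Hz.
76 Hz mod fs = 20 Hz.
20 Hz ≤ fs/2 = 28 Hz, appears at 20 Hz.
108 Hz mod fs = 52 Hz.
52 Hz > fs/2 = 28 Hz, folds to fs − 52 Hz = 4 Hz.
20 Hz ≤ fs/2 = 28 Hz, passes unchanged.
Distinct values: {4 Hz, 20 Hz}.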